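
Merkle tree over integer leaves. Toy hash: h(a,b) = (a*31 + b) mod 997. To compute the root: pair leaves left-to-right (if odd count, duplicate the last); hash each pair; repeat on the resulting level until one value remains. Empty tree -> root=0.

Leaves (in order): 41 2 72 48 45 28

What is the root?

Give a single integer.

Answer: 598

Derivation:
L0: [41, 2, 72, 48, 45, 28]
L1: h(41,2)=(41*31+2)%997=276 h(72,48)=(72*31+48)%997=286 h(45,28)=(45*31+28)%997=426 -> [276, 286, 426]
L2: h(276,286)=(276*31+286)%997=866 h(426,426)=(426*31+426)%997=671 -> [866, 671]
L3: h(866,671)=(866*31+671)%997=598 -> [598]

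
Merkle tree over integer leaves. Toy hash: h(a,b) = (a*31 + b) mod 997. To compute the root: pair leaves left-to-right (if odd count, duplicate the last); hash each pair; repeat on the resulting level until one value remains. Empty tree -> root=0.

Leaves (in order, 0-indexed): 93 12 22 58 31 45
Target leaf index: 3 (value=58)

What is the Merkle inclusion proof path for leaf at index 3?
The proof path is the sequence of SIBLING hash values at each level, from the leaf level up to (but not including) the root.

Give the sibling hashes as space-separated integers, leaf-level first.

L0 (leaves): [93, 12, 22, 58, 31, 45], target index=3
L1: h(93,12)=(93*31+12)%997=901 [pair 0] h(22,58)=(22*31+58)%997=740 [pair 1] h(31,45)=(31*31+45)%997=9 [pair 2] -> [901, 740, 9]
  Sibling for proof at L0: 22
L2: h(901,740)=(901*31+740)%997=755 [pair 0] h(9,9)=(9*31+9)%997=288 [pair 1] -> [755, 288]
  Sibling for proof at L1: 901
L3: h(755,288)=(755*31+288)%997=762 [pair 0] -> [762]
  Sibling for proof at L2: 288
Root: 762
Proof path (sibling hashes from leaf to root): [22, 901, 288]

Answer: 22 901 288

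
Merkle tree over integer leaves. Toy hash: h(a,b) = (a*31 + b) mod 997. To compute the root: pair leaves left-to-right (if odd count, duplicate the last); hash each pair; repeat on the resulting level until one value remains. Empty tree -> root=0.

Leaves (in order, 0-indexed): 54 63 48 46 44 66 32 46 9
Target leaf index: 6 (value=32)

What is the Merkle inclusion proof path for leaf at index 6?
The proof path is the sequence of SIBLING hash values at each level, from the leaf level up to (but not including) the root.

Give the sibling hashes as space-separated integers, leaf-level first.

L0 (leaves): [54, 63, 48, 46, 44, 66, 32, 46, 9], target index=6
L1: h(54,63)=(54*31+63)%997=740 [pair 0] h(48,46)=(48*31+46)%997=537 [pair 1] h(44,66)=(44*31+66)%997=433 [pair 2] h(32,46)=(32*31+46)%997=41 [pair 3] h(9,9)=(9*31+9)%997=288 [pair 4] -> [740, 537, 433, 41, 288]
  Sibling for proof at L0: 46
L2: h(740,537)=(740*31+537)%997=546 [pair 0] h(433,41)=(433*31+41)%997=503 [pair 1] h(288,288)=(288*31+288)%997=243 [pair 2] -> [546, 503, 243]
  Sibling for proof at L1: 433
L3: h(546,503)=(546*31+503)%997=480 [pair 0] h(243,243)=(243*31+243)%997=797 [pair 1] -> [480, 797]
  Sibling for proof at L2: 546
L4: h(480,797)=(480*31+797)%997=722 [pair 0] -> [722]
  Sibling for proof at L3: 797
Root: 722
Proof path (sibling hashes from leaf to root): [46, 433, 546, 797]

Answer: 46 433 546 797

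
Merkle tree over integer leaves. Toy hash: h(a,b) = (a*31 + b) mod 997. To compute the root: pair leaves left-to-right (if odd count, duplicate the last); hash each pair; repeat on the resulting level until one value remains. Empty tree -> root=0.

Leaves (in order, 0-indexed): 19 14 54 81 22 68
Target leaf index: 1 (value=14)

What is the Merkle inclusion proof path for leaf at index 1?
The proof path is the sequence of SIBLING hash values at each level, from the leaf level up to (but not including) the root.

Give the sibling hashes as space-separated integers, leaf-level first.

Answer: 19 758 72

Derivation:
L0 (leaves): [19, 14, 54, 81, 22, 68], target index=1
L1: h(19,14)=(19*31+14)%997=603 [pair 0] h(54,81)=(54*31+81)%997=758 [pair 1] h(22,68)=(22*31+68)%997=750 [pair 2] -> [603, 758, 750]
  Sibling for proof at L0: 19
L2: h(603,758)=(603*31+758)%997=508 [pair 0] h(750,750)=(750*31+750)%997=72 [pair 1] -> [508, 72]
  Sibling for proof at L1: 758
L3: h(508,72)=(508*31+72)%997=865 [pair 0] -> [865]
  Sibling for proof at L2: 72
Root: 865
Proof path (sibling hashes from leaf to root): [19, 758, 72]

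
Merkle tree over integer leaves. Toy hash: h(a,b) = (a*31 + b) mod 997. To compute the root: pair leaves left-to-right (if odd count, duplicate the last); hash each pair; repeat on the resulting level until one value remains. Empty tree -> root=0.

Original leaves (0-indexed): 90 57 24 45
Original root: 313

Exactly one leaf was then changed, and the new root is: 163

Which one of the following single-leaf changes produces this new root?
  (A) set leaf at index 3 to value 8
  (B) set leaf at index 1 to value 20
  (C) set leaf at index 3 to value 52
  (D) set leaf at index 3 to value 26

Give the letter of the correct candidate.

Original leaves: [90, 57, 24, 45]
Target new root: 163
Try each candidate change and compute the resulting root:
Candidate A: set leaf[3] = 8 -> leaves = [90, 57, 24, 8]
  L0: [90, 57, 24, 8]
  L1: h(90,57)=(90*31+57)%997=853 h(24,8)=(24*31+8)%997=752 -> [853, 752]
  L2: h(853,752)=(853*31+752)%997=276 -> [276]
  root = 276 != target 163
Candidate B: set leaf[1] = 20 -> leaves = [90, 20, 24, 45]
  L0: [90, 20, 24, 45]
  L1: h(90,20)=(90*31+20)%997=816 h(24,45)=(24*31+45)%997=789 -> [816, 789]
  L2: h(816,789)=(816*31+789)%997=163 -> [163]
  root = 163 == target 163  ** MATCH **
Candidate C: set leaf[3] = 52 -> leaves = [90, 57, 24, 52]
  L0: [90, 57, 24, 52]
  L1: h(90,57)=(90*31+57)%997=853 h(24,52)=(24*31+52)%997=796 -> [853, 796]
  L2: h(853,796)=(853*31+796)%997=320 -> [320]
  root = 320 != target 163
Candidate D: set leaf[3] = 26 -> leaves = [90, 57, 24, 26]
  L0: [90, 57, 24, 26]
  L1: h(90,57)=(90*31+57)%997=853 h(24,26)=(24*31+26)%997=770 -> [853, 770]
  L2: h(853,770)=(853*31+770)%997=294 -> [294]
  root = 294 != target 163
Candidate B produces the target root.

Answer: B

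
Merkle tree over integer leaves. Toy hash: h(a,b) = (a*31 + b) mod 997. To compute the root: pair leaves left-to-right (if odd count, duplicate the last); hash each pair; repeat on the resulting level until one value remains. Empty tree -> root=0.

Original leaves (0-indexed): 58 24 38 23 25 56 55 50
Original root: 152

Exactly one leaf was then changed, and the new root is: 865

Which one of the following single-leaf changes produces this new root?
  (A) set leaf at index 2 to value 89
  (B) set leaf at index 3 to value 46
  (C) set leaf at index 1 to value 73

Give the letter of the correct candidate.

Answer: B

Derivation:
Original leaves: [58, 24, 38, 23, 25, 56, 55, 50]
Target new root: 865
Try each candidate change and compute the resulting root:
Candidate A: set leaf[2] = 89 -> leaves = [58, 24, 89, 23, 25, 56, 55, 50]
  L0: [58, 24, 89, 23, 25, 56, 55, 50]
  L1: h(58,24)=(58*31+24)%997=825 h(89,23)=(89*31+23)%997=788 h(25,56)=(25*31+56)%997=831 h(55,50)=(55*31+50)%997=758 -> [825, 788, 831, 758]
  L2: h(825,788)=(825*31+788)%997=441 h(831,758)=(831*31+758)%997=597 -> [441, 597]
  L3: h(441,597)=(441*31+597)%997=310 -> [310]
  root = 310 != target 865
Candidate B: set leaf[3] = 46 -> leaves = [58, 24, 38, 46, 25, 56, 55, 50]
  L0: [58, 24, 38, 46, 25, 56, 55, 50]
  L1: h(58,24)=(58*31+24)%997=825 h(38,46)=(38*31+46)%997=227 h(25,56)=(25*31+56)%997=831 h(55,50)=(55*31+50)%997=758 -> [825, 227, 831, 758]
  L2: h(825,227)=(825*31+227)%997=877 h(831,758)=(831*31+758)%997=597 -> [877, 597]
  L3: h(877,597)=(877*31+597)%997=865 -> [865]
  root = 865 == target 865  ** MATCH **
Candidate C: set leaf[1] = 73 -> leaves = [58, 73, 38, 23, 25, 56, 55, 50]
  L0: [58, 73, 38, 23, 25, 56, 55, 50]
  L1: h(58,73)=(58*31+73)%997=874 h(38,23)=(38*31+23)%997=204 h(25,56)=(25*31+56)%997=831 h(55,50)=(55*31+50)%997=758 -> [874, 204, 831, 758]
  L2: h(874,204)=(874*31+204)%997=379 h(831,758)=(831*31+758)%997=597 -> [379, 597]
  L3: h(379,597)=(379*31+597)%997=382 -> [382]
  root = 382 != target 865
Candidate B produces the target root.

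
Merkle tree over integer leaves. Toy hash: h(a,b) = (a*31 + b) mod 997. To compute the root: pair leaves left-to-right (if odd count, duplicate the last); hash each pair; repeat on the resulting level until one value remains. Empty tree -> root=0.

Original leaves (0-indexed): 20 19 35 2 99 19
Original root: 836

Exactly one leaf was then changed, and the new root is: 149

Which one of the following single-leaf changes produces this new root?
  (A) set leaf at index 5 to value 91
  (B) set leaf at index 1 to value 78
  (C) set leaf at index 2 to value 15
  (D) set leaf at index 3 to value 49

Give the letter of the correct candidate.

Original leaves: [20, 19, 35, 2, 99, 19]
Target new root: 149
Try each candidate change and compute the resulting root:
Candidate A: set leaf[5] = 91 -> leaves = [20, 19, 35, 2, 99, 91]
  L0: [20, 19, 35, 2, 99, 91]
  L1: h(20,19)=(20*31+19)%997=639 h(35,2)=(35*31+2)%997=90 h(99,91)=(99*31+91)%997=169 -> [639, 90, 169]
  L2: h(639,90)=(639*31+90)%997=956 h(169,169)=(169*31+169)%997=423 -> [956, 423]
  L3: h(956,423)=(956*31+423)%997=149 -> [149]
  root = 149 == target 149  ** MATCH **
Candidate B: set leaf[1] = 78 -> leaves = [20, 78, 35, 2, 99, 19]
  L0: [20, 78, 35, 2, 99, 19]
  L1: h(20,78)=(20*31+78)%997=698 h(35,2)=(35*31+2)%997=90 h(99,19)=(99*31+19)%997=97 -> [698, 90, 97]
  L2: h(698,90)=(698*31+90)%997=791 h(97,97)=(97*31+97)%997=113 -> [791, 113]
  L3: h(791,113)=(791*31+113)%997=706 -> [706]
  root = 706 != target 149
Candidate C: set leaf[2] = 15 -> leaves = [20, 19, 15, 2, 99, 19]
  L0: [20, 19, 15, 2, 99, 19]
  L1: h(20,19)=(20*31+19)%997=639 h(15,2)=(15*31+2)%997=467 h(99,19)=(99*31+19)%997=97 -> [639, 467, 97]
  L2: h(639,467)=(639*31+467)%997=336 h(97,97)=(97*31+97)%997=113 -> [336, 113]
  L3: h(336,113)=(336*31+113)%997=559 -> [559]
  root = 559 != target 149
Candidate D: set leaf[3] = 49 -> leaves = [20, 19, 35, 49, 99, 19]
  L0: [20, 19, 35, 49, 99, 19]
  L1: h(20,19)=(20*31+19)%997=639 h(35,49)=(35*31+49)%997=137 h(99,19)=(99*31+19)%997=97 -> [639, 137, 97]
  L2: h(639,137)=(639*31+137)%997=6 h(97,97)=(97*31+97)%997=113 -> [6, 113]
  L3: h(6,113)=(6*31+113)%997=299 -> [299]
  root = 299 != target 149
Candidate A produces the target root.

Answer: A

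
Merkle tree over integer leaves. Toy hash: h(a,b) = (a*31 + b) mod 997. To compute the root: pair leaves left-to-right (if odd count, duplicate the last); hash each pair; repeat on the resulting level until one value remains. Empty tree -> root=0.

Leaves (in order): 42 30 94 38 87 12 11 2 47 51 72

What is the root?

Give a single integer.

Answer: 656

Derivation:
L0: [42, 30, 94, 38, 87, 12, 11, 2, 47, 51, 72]
L1: h(42,30)=(42*31+30)%997=335 h(94,38)=(94*31+38)%997=958 h(87,12)=(87*31+12)%997=715 h(11,2)=(11*31+2)%997=343 h(47,51)=(47*31+51)%997=511 h(72,72)=(72*31+72)%997=310 -> [335, 958, 715, 343, 511, 310]
L2: h(335,958)=(335*31+958)%997=376 h(715,343)=(715*31+343)%997=574 h(511,310)=(511*31+310)%997=199 -> [376, 574, 199]
L3: h(376,574)=(376*31+574)%997=266 h(199,199)=(199*31+199)%997=386 -> [266, 386]
L4: h(266,386)=(266*31+386)%997=656 -> [656]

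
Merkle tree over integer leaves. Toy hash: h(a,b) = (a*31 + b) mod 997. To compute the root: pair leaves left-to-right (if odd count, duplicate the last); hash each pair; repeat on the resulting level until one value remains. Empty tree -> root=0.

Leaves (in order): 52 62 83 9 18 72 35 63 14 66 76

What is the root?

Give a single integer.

L0: [52, 62, 83, 9, 18, 72, 35, 63, 14, 66, 76]
L1: h(52,62)=(52*31+62)%997=677 h(83,9)=(83*31+9)%997=588 h(18,72)=(18*31+72)%997=630 h(35,63)=(35*31+63)%997=151 h(14,66)=(14*31+66)%997=500 h(76,76)=(76*31+76)%997=438 -> [677, 588, 630, 151, 500, 438]
L2: h(677,588)=(677*31+588)%997=638 h(630,151)=(630*31+151)%997=738 h(500,438)=(500*31+438)%997=983 -> [638, 738, 983]
L3: h(638,738)=(638*31+738)%997=576 h(983,983)=(983*31+983)%997=549 -> [576, 549]
L4: h(576,549)=(576*31+549)%997=459 -> [459]

Answer: 459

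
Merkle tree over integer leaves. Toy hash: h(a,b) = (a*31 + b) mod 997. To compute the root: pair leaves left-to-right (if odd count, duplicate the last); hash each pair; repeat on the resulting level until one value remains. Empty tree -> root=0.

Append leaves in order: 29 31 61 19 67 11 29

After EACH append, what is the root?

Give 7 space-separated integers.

After append 29 (leaves=[29]):
  L0: [29]
  root=29
After append 31 (leaves=[29, 31]):
  L0: [29, 31]
  L1: h(29,31)=(29*31+31)%997=930 -> [930]
  root=930
After append 61 (leaves=[29, 31, 61]):
  L0: [29, 31, 61]
  L1: h(29,31)=(29*31+31)%997=930 h(61,61)=(61*31+61)%997=955 -> [930, 955]
  L2: h(930,955)=(930*31+955)%997=872 -> [872]
  root=872
After append 19 (leaves=[29, 31, 61, 19]):
  L0: [29, 31, 61, 19]
  L1: h(29,31)=(29*31+31)%997=930 h(61,19)=(61*31+19)%997=913 -> [930, 913]
  L2: h(930,913)=(930*31+913)%997=830 -> [830]
  root=830
After append 67 (leaves=[29, 31, 61, 19, 67]):
  L0: [29, 31, 61, 19, 67]
  L1: h(29,31)=(29*31+31)%997=930 h(61,19)=(61*31+19)%997=913 h(67,67)=(67*31+67)%997=150 -> [930, 913, 150]
  L2: h(930,913)=(930*31+913)%997=830 h(150,150)=(150*31+150)%997=812 -> [830, 812]
  L3: h(830,812)=(830*31+812)%997=620 -> [620]
  root=620
After append 11 (leaves=[29, 31, 61, 19, 67, 11]):
  L0: [29, 31, 61, 19, 67, 11]
  L1: h(29,31)=(29*31+31)%997=930 h(61,19)=(61*31+19)%997=913 h(67,11)=(67*31+11)%997=94 -> [930, 913, 94]
  L2: h(930,913)=(930*31+913)%997=830 h(94,94)=(94*31+94)%997=17 -> [830, 17]
  L3: h(830,17)=(830*31+17)%997=822 -> [822]
  root=822
After append 29 (leaves=[29, 31, 61, 19, 67, 11, 29]):
  L0: [29, 31, 61, 19, 67, 11, 29]
  L1: h(29,31)=(29*31+31)%997=930 h(61,19)=(61*31+19)%997=913 h(67,11)=(67*31+11)%997=94 h(29,29)=(29*31+29)%997=928 -> [930, 913, 94, 928]
  L2: h(930,913)=(930*31+913)%997=830 h(94,928)=(94*31+928)%997=851 -> [830, 851]
  L3: h(830,851)=(830*31+851)%997=659 -> [659]
  root=659

Answer: 29 930 872 830 620 822 659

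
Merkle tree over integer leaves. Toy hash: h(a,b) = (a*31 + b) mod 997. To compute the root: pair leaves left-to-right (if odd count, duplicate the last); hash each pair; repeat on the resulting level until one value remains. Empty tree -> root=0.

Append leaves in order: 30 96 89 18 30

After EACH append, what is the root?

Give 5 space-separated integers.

After append 30 (leaves=[30]):
  L0: [30]
  root=30
After append 96 (leaves=[30, 96]):
  L0: [30, 96]
  L1: h(30,96)=(30*31+96)%997=29 -> [29]
  root=29
After append 89 (leaves=[30, 96, 89]):
  L0: [30, 96, 89]
  L1: h(30,96)=(30*31+96)%997=29 h(89,89)=(89*31+89)%997=854 -> [29, 854]
  L2: h(29,854)=(29*31+854)%997=756 -> [756]
  root=756
After append 18 (leaves=[30, 96, 89, 18]):
  L0: [30, 96, 89, 18]
  L1: h(30,96)=(30*31+96)%997=29 h(89,18)=(89*31+18)%997=783 -> [29, 783]
  L2: h(29,783)=(29*31+783)%997=685 -> [685]
  root=685
After append 30 (leaves=[30, 96, 89, 18, 30]):
  L0: [30, 96, 89, 18, 30]
  L1: h(30,96)=(30*31+96)%997=29 h(89,18)=(89*31+18)%997=783 h(30,30)=(30*31+30)%997=960 -> [29, 783, 960]
  L2: h(29,783)=(29*31+783)%997=685 h(960,960)=(960*31+960)%997=810 -> [685, 810]
  L3: h(685,810)=(685*31+810)%997=111 -> [111]
  root=111

Answer: 30 29 756 685 111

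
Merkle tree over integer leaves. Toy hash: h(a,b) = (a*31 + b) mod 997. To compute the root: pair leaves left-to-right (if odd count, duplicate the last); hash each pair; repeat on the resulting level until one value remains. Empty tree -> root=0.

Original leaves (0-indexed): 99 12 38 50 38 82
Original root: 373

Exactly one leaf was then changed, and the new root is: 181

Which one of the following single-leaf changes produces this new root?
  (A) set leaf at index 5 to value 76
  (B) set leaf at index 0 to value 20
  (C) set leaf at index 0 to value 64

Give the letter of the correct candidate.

Answer: A

Derivation:
Original leaves: [99, 12, 38, 50, 38, 82]
Target new root: 181
Try each candidate change and compute the resulting root:
Candidate A: set leaf[5] = 76 -> leaves = [99, 12, 38, 50, 38, 76]
  L0: [99, 12, 38, 50, 38, 76]
  L1: h(99,12)=(99*31+12)%997=90 h(38,50)=(38*31+50)%997=231 h(38,76)=(38*31+76)%997=257 -> [90, 231, 257]
  L2: h(90,231)=(90*31+231)%997=30 h(257,257)=(257*31+257)%997=248 -> [30, 248]
  L3: h(30,248)=(30*31+248)%997=181 -> [181]
  root = 181 == target 181  ** MATCH **
Candidate B: set leaf[0] = 20 -> leaves = [20, 12, 38, 50, 38, 82]
  L0: [20, 12, 38, 50, 38, 82]
  L1: h(20,12)=(20*31+12)%997=632 h(38,50)=(38*31+50)%997=231 h(38,82)=(38*31+82)%997=263 -> [632, 231, 263]
  L2: h(632,231)=(632*31+231)%997=880 h(263,263)=(263*31+263)%997=440 -> [880, 440]
  L3: h(880,440)=(880*31+440)%997=801 -> [801]
  root = 801 != target 181
Candidate C: set leaf[0] = 64 -> leaves = [64, 12, 38, 50, 38, 82]
  L0: [64, 12, 38, 50, 38, 82]
  L1: h(64,12)=(64*31+12)%997=2 h(38,50)=(38*31+50)%997=231 h(38,82)=(38*31+82)%997=263 -> [2, 231, 263]
  L2: h(2,231)=(2*31+231)%997=293 h(263,263)=(263*31+263)%997=440 -> [293, 440]
  L3: h(293,440)=(293*31+440)%997=550 -> [550]
  root = 550 != target 181
Candidate A produces the target root.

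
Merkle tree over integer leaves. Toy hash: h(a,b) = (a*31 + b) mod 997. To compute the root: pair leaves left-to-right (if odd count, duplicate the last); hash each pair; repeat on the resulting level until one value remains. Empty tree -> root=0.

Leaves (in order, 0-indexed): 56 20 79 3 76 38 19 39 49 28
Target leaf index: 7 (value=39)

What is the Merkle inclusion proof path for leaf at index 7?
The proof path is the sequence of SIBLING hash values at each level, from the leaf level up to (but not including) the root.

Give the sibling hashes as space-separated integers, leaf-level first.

Answer: 19 400 59 892

Derivation:
L0 (leaves): [56, 20, 79, 3, 76, 38, 19, 39, 49, 28], target index=7
L1: h(56,20)=(56*31+20)%997=759 [pair 0] h(79,3)=(79*31+3)%997=458 [pair 1] h(76,38)=(76*31+38)%997=400 [pair 2] h(19,39)=(19*31+39)%997=628 [pair 3] h(49,28)=(49*31+28)%997=550 [pair 4] -> [759, 458, 400, 628, 550]
  Sibling for proof at L0: 19
L2: h(759,458)=(759*31+458)%997=59 [pair 0] h(400,628)=(400*31+628)%997=67 [pair 1] h(550,550)=(550*31+550)%997=651 [pair 2] -> [59, 67, 651]
  Sibling for proof at L1: 400
L3: h(59,67)=(59*31+67)%997=899 [pair 0] h(651,651)=(651*31+651)%997=892 [pair 1] -> [899, 892]
  Sibling for proof at L2: 59
L4: h(899,892)=(899*31+892)%997=845 [pair 0] -> [845]
  Sibling for proof at L3: 892
Root: 845
Proof path (sibling hashes from leaf to root): [19, 400, 59, 892]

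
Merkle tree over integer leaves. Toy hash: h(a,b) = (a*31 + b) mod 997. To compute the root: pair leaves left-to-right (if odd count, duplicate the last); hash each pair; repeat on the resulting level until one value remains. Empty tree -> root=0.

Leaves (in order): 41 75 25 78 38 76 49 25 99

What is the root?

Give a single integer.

Answer: 65

Derivation:
L0: [41, 75, 25, 78, 38, 76, 49, 25, 99]
L1: h(41,75)=(41*31+75)%997=349 h(25,78)=(25*31+78)%997=853 h(38,76)=(38*31+76)%997=257 h(49,25)=(49*31+25)%997=547 h(99,99)=(99*31+99)%997=177 -> [349, 853, 257, 547, 177]
L2: h(349,853)=(349*31+853)%997=705 h(257,547)=(257*31+547)%997=538 h(177,177)=(177*31+177)%997=679 -> [705, 538, 679]
L3: h(705,538)=(705*31+538)%997=459 h(679,679)=(679*31+679)%997=791 -> [459, 791]
L4: h(459,791)=(459*31+791)%997=65 -> [65]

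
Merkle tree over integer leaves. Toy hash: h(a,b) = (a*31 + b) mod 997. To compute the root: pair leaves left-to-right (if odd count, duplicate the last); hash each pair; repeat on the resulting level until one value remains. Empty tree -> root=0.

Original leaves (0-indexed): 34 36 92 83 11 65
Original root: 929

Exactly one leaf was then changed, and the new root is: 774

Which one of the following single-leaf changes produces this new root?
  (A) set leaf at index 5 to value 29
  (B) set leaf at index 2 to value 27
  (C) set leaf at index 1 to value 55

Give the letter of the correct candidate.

Answer: A

Derivation:
Original leaves: [34, 36, 92, 83, 11, 65]
Target new root: 774
Try each candidate change and compute the resulting root:
Candidate A: set leaf[5] = 29 -> leaves = [34, 36, 92, 83, 11, 29]
  L0: [34, 36, 92, 83, 11, 29]
  L1: h(34,36)=(34*31+36)%997=93 h(92,83)=(92*31+83)%997=941 h(11,29)=(11*31+29)%997=370 -> [93, 941, 370]
  L2: h(93,941)=(93*31+941)%997=833 h(370,370)=(370*31+370)%997=873 -> [833, 873]
  L3: h(833,873)=(833*31+873)%997=774 -> [774]
  root = 774 == target 774  ** MATCH **
Candidate B: set leaf[2] = 27 -> leaves = [34, 36, 27, 83, 11, 65]
  L0: [34, 36, 27, 83, 11, 65]
  L1: h(34,36)=(34*31+36)%997=93 h(27,83)=(27*31+83)%997=920 h(11,65)=(11*31+65)%997=406 -> [93, 920, 406]
  L2: h(93,920)=(93*31+920)%997=812 h(406,406)=(406*31+406)%997=31 -> [812, 31]
  L3: h(812,31)=(812*31+31)%997=278 -> [278]
  root = 278 != target 774
Candidate C: set leaf[1] = 55 -> leaves = [34, 55, 92, 83, 11, 65]
  L0: [34, 55, 92, 83, 11, 65]
  L1: h(34,55)=(34*31+55)%997=112 h(92,83)=(92*31+83)%997=941 h(11,65)=(11*31+65)%997=406 -> [112, 941, 406]
  L2: h(112,941)=(112*31+941)%997=425 h(406,406)=(406*31+406)%997=31 -> [425, 31]
  L3: h(425,31)=(425*31+31)%997=245 -> [245]
  root = 245 != target 774
Candidate A produces the target root.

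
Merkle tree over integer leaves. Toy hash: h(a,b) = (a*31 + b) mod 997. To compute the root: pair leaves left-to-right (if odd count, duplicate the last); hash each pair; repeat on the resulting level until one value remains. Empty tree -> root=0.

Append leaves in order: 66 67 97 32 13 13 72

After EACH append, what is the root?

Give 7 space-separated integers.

Answer: 66 119 811 746 546 546 440

Derivation:
After append 66 (leaves=[66]):
  L0: [66]
  root=66
After append 67 (leaves=[66, 67]):
  L0: [66, 67]
  L1: h(66,67)=(66*31+67)%997=119 -> [119]
  root=119
After append 97 (leaves=[66, 67, 97]):
  L0: [66, 67, 97]
  L1: h(66,67)=(66*31+67)%997=119 h(97,97)=(97*31+97)%997=113 -> [119, 113]
  L2: h(119,113)=(119*31+113)%997=811 -> [811]
  root=811
After append 32 (leaves=[66, 67, 97, 32]):
  L0: [66, 67, 97, 32]
  L1: h(66,67)=(66*31+67)%997=119 h(97,32)=(97*31+32)%997=48 -> [119, 48]
  L2: h(119,48)=(119*31+48)%997=746 -> [746]
  root=746
After append 13 (leaves=[66, 67, 97, 32, 13]):
  L0: [66, 67, 97, 32, 13]
  L1: h(66,67)=(66*31+67)%997=119 h(97,32)=(97*31+32)%997=48 h(13,13)=(13*31+13)%997=416 -> [119, 48, 416]
  L2: h(119,48)=(119*31+48)%997=746 h(416,416)=(416*31+416)%997=351 -> [746, 351]
  L3: h(746,351)=(746*31+351)%997=546 -> [546]
  root=546
After append 13 (leaves=[66, 67, 97, 32, 13, 13]):
  L0: [66, 67, 97, 32, 13, 13]
  L1: h(66,67)=(66*31+67)%997=119 h(97,32)=(97*31+32)%997=48 h(13,13)=(13*31+13)%997=416 -> [119, 48, 416]
  L2: h(119,48)=(119*31+48)%997=746 h(416,416)=(416*31+416)%997=351 -> [746, 351]
  L3: h(746,351)=(746*31+351)%997=546 -> [546]
  root=546
After append 72 (leaves=[66, 67, 97, 32, 13, 13, 72]):
  L0: [66, 67, 97, 32, 13, 13, 72]
  L1: h(66,67)=(66*31+67)%997=119 h(97,32)=(97*31+32)%997=48 h(13,13)=(13*31+13)%997=416 h(72,72)=(72*31+72)%997=310 -> [119, 48, 416, 310]
  L2: h(119,48)=(119*31+48)%997=746 h(416,310)=(416*31+310)%997=245 -> [746, 245]
  L3: h(746,245)=(746*31+245)%997=440 -> [440]
  root=440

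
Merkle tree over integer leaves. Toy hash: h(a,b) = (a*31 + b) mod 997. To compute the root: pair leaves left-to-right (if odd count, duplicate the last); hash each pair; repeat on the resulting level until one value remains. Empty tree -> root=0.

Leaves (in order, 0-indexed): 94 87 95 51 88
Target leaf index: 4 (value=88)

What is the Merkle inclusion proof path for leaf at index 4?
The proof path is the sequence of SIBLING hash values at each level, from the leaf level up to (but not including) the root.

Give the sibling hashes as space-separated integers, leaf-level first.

L0 (leaves): [94, 87, 95, 51, 88], target index=4
L1: h(94,87)=(94*31+87)%997=10 [pair 0] h(95,51)=(95*31+51)%997=5 [pair 1] h(88,88)=(88*31+88)%997=822 [pair 2] -> [10, 5, 822]
  Sibling for proof at L0: 88
L2: h(10,5)=(10*31+5)%997=315 [pair 0] h(822,822)=(822*31+822)%997=382 [pair 1] -> [315, 382]
  Sibling for proof at L1: 822
L3: h(315,382)=(315*31+382)%997=177 [pair 0] -> [177]
  Sibling for proof at L2: 315
Root: 177
Proof path (sibling hashes from leaf to root): [88, 822, 315]

Answer: 88 822 315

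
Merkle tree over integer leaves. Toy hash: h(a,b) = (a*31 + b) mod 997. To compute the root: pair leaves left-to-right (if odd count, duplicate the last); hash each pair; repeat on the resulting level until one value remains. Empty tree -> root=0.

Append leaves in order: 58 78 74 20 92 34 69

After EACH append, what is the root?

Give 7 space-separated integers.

After append 58 (leaves=[58]):
  L0: [58]
  root=58
After append 78 (leaves=[58, 78]):
  L0: [58, 78]
  L1: h(58,78)=(58*31+78)%997=879 -> [879]
  root=879
After append 74 (leaves=[58, 78, 74]):
  L0: [58, 78, 74]
  L1: h(58,78)=(58*31+78)%997=879 h(74,74)=(74*31+74)%997=374 -> [879, 374]
  L2: h(879,374)=(879*31+374)%997=704 -> [704]
  root=704
After append 20 (leaves=[58, 78, 74, 20]):
  L0: [58, 78, 74, 20]
  L1: h(58,78)=(58*31+78)%997=879 h(74,20)=(74*31+20)%997=320 -> [879, 320]
  L2: h(879,320)=(879*31+320)%997=650 -> [650]
  root=650
After append 92 (leaves=[58, 78, 74, 20, 92]):
  L0: [58, 78, 74, 20, 92]
  L1: h(58,78)=(58*31+78)%997=879 h(74,20)=(74*31+20)%997=320 h(92,92)=(92*31+92)%997=950 -> [879, 320, 950]
  L2: h(879,320)=(879*31+320)%997=650 h(950,950)=(950*31+950)%997=490 -> [650, 490]
  L3: h(650,490)=(650*31+490)%997=700 -> [700]
  root=700
After append 34 (leaves=[58, 78, 74, 20, 92, 34]):
  L0: [58, 78, 74, 20, 92, 34]
  L1: h(58,78)=(58*31+78)%997=879 h(74,20)=(74*31+20)%997=320 h(92,34)=(92*31+34)%997=892 -> [879, 320, 892]
  L2: h(879,320)=(879*31+320)%997=650 h(892,892)=(892*31+892)%997=628 -> [650, 628]
  L3: h(650,628)=(650*31+628)%997=838 -> [838]
  root=838
After append 69 (leaves=[58, 78, 74, 20, 92, 34, 69]):
  L0: [58, 78, 74, 20, 92, 34, 69]
  L1: h(58,78)=(58*31+78)%997=879 h(74,20)=(74*31+20)%997=320 h(92,34)=(92*31+34)%997=892 h(69,69)=(69*31+69)%997=214 -> [879, 320, 892, 214]
  L2: h(879,320)=(879*31+320)%997=650 h(892,214)=(892*31+214)%997=947 -> [650, 947]
  L3: h(650,947)=(650*31+947)%997=160 -> [160]
  root=160

Answer: 58 879 704 650 700 838 160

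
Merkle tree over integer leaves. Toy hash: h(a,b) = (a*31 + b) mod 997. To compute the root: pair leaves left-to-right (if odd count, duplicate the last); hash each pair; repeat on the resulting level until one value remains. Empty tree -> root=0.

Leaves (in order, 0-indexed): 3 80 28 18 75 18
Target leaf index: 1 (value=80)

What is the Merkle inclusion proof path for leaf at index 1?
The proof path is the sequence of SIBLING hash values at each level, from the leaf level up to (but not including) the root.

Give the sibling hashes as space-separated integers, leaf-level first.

L0 (leaves): [3, 80, 28, 18, 75, 18], target index=1
L1: h(3,80)=(3*31+80)%997=173 [pair 0] h(28,18)=(28*31+18)%997=886 [pair 1] h(75,18)=(75*31+18)%997=349 [pair 2] -> [173, 886, 349]
  Sibling for proof at L0: 3
L2: h(173,886)=(173*31+886)%997=267 [pair 0] h(349,349)=(349*31+349)%997=201 [pair 1] -> [267, 201]
  Sibling for proof at L1: 886
L3: h(267,201)=(267*31+201)%997=502 [pair 0] -> [502]
  Sibling for proof at L2: 201
Root: 502
Proof path (sibling hashes from leaf to root): [3, 886, 201]

Answer: 3 886 201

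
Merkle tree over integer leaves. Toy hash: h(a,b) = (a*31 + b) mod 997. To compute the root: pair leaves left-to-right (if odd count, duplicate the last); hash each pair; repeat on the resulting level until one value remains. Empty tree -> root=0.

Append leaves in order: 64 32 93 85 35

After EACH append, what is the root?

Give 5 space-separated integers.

After append 64 (leaves=[64]):
  L0: [64]
  root=64
After append 32 (leaves=[64, 32]):
  L0: [64, 32]
  L1: h(64,32)=(64*31+32)%997=22 -> [22]
  root=22
After append 93 (leaves=[64, 32, 93]):
  L0: [64, 32, 93]
  L1: h(64,32)=(64*31+32)%997=22 h(93,93)=(93*31+93)%997=982 -> [22, 982]
  L2: h(22,982)=(22*31+982)%997=667 -> [667]
  root=667
After append 85 (leaves=[64, 32, 93, 85]):
  L0: [64, 32, 93, 85]
  L1: h(64,32)=(64*31+32)%997=22 h(93,85)=(93*31+85)%997=974 -> [22, 974]
  L2: h(22,974)=(22*31+974)%997=659 -> [659]
  root=659
After append 35 (leaves=[64, 32, 93, 85, 35]):
  L0: [64, 32, 93, 85, 35]
  L1: h(64,32)=(64*31+32)%997=22 h(93,85)=(93*31+85)%997=974 h(35,35)=(35*31+35)%997=123 -> [22, 974, 123]
  L2: h(22,974)=(22*31+974)%997=659 h(123,123)=(123*31+123)%997=945 -> [659, 945]
  L3: h(659,945)=(659*31+945)%997=437 -> [437]
  root=437

Answer: 64 22 667 659 437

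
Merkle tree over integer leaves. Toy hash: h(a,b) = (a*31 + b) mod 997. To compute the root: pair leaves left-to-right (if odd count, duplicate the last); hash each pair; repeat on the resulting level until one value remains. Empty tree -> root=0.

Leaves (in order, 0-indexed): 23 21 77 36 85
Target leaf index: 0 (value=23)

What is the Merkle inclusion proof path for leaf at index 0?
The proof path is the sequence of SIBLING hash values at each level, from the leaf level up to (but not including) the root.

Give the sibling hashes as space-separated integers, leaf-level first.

L0 (leaves): [23, 21, 77, 36, 85], target index=0
L1: h(23,21)=(23*31+21)%997=734 [pair 0] h(77,36)=(77*31+36)%997=429 [pair 1] h(85,85)=(85*31+85)%997=726 [pair 2] -> [734, 429, 726]
  Sibling for proof at L0: 21
L2: h(734,429)=(734*31+429)%997=252 [pair 0] h(726,726)=(726*31+726)%997=301 [pair 1] -> [252, 301]
  Sibling for proof at L1: 429
L3: h(252,301)=(252*31+301)%997=137 [pair 0] -> [137]
  Sibling for proof at L2: 301
Root: 137
Proof path (sibling hashes from leaf to root): [21, 429, 301]

Answer: 21 429 301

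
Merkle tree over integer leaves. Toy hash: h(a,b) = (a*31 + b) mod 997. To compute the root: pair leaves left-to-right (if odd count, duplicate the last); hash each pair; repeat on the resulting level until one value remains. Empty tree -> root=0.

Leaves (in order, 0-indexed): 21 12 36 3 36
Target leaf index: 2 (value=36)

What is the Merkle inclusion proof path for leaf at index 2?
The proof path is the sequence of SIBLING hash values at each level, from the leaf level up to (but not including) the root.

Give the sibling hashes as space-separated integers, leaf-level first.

L0 (leaves): [21, 12, 36, 3, 36], target index=2
L1: h(21,12)=(21*31+12)%997=663 [pair 0] h(36,3)=(36*31+3)%997=122 [pair 1] h(36,36)=(36*31+36)%997=155 [pair 2] -> [663, 122, 155]
  Sibling for proof at L0: 3
L2: h(663,122)=(663*31+122)%997=735 [pair 0] h(155,155)=(155*31+155)%997=972 [pair 1] -> [735, 972]
  Sibling for proof at L1: 663
L3: h(735,972)=(735*31+972)%997=826 [pair 0] -> [826]
  Sibling for proof at L2: 972
Root: 826
Proof path (sibling hashes from leaf to root): [3, 663, 972]

Answer: 3 663 972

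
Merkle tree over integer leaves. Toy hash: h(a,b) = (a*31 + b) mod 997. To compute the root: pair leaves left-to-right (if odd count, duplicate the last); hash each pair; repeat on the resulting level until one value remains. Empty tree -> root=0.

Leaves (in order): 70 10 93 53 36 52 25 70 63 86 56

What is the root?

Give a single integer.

Answer: 175

Derivation:
L0: [70, 10, 93, 53, 36, 52, 25, 70, 63, 86, 56]
L1: h(70,10)=(70*31+10)%997=186 h(93,53)=(93*31+53)%997=942 h(36,52)=(36*31+52)%997=171 h(25,70)=(25*31+70)%997=845 h(63,86)=(63*31+86)%997=45 h(56,56)=(56*31+56)%997=795 -> [186, 942, 171, 845, 45, 795]
L2: h(186,942)=(186*31+942)%997=726 h(171,845)=(171*31+845)%997=164 h(45,795)=(45*31+795)%997=196 -> [726, 164, 196]
L3: h(726,164)=(726*31+164)%997=736 h(196,196)=(196*31+196)%997=290 -> [736, 290]
L4: h(736,290)=(736*31+290)%997=175 -> [175]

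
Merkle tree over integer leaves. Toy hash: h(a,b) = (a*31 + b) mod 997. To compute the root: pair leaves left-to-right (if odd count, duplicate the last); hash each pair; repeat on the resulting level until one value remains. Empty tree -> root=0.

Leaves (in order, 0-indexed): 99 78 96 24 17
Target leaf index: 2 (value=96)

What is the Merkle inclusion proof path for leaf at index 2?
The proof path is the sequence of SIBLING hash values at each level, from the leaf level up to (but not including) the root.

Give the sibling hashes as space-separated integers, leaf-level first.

L0 (leaves): [99, 78, 96, 24, 17], target index=2
L1: h(99,78)=(99*31+78)%997=156 [pair 0] h(96,24)=(96*31+24)%997=9 [pair 1] h(17,17)=(17*31+17)%997=544 [pair 2] -> [156, 9, 544]
  Sibling for proof at L0: 24
L2: h(156,9)=(156*31+9)%997=857 [pair 0] h(544,544)=(544*31+544)%997=459 [pair 1] -> [857, 459]
  Sibling for proof at L1: 156
L3: h(857,459)=(857*31+459)%997=107 [pair 0] -> [107]
  Sibling for proof at L2: 459
Root: 107
Proof path (sibling hashes from leaf to root): [24, 156, 459]

Answer: 24 156 459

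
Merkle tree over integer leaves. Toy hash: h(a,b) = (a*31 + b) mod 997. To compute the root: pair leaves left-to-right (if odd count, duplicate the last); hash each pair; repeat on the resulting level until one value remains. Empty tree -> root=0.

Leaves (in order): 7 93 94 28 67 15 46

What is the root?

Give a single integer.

Answer: 804

Derivation:
L0: [7, 93, 94, 28, 67, 15, 46]
L1: h(7,93)=(7*31+93)%997=310 h(94,28)=(94*31+28)%997=948 h(67,15)=(67*31+15)%997=98 h(46,46)=(46*31+46)%997=475 -> [310, 948, 98, 475]
L2: h(310,948)=(310*31+948)%997=588 h(98,475)=(98*31+475)%997=522 -> [588, 522]
L3: h(588,522)=(588*31+522)%997=804 -> [804]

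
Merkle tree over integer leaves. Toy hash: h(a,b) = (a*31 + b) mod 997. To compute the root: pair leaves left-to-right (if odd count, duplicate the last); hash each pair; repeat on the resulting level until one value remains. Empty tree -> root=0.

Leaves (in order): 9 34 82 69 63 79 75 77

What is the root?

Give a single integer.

L0: [9, 34, 82, 69, 63, 79, 75, 77]
L1: h(9,34)=(9*31+34)%997=313 h(82,69)=(82*31+69)%997=617 h(63,79)=(63*31+79)%997=38 h(75,77)=(75*31+77)%997=408 -> [313, 617, 38, 408]
L2: h(313,617)=(313*31+617)%997=350 h(38,408)=(38*31+408)%997=589 -> [350, 589]
L3: h(350,589)=(350*31+589)%997=472 -> [472]

Answer: 472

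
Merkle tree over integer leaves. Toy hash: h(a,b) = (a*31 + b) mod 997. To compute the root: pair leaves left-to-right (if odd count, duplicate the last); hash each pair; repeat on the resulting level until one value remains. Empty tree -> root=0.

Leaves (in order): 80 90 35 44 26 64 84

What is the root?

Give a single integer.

Answer: 53

Derivation:
L0: [80, 90, 35, 44, 26, 64, 84]
L1: h(80,90)=(80*31+90)%997=576 h(35,44)=(35*31+44)%997=132 h(26,64)=(26*31+64)%997=870 h(84,84)=(84*31+84)%997=694 -> [576, 132, 870, 694]
L2: h(576,132)=(576*31+132)%997=42 h(870,694)=(870*31+694)%997=745 -> [42, 745]
L3: h(42,745)=(42*31+745)%997=53 -> [53]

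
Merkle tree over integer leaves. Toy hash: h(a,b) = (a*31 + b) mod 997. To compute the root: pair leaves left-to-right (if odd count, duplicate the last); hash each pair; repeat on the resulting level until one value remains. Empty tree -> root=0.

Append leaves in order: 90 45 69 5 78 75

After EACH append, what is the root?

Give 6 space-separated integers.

After append 90 (leaves=[90]):
  L0: [90]
  root=90
After append 45 (leaves=[90, 45]):
  L0: [90, 45]
  L1: h(90,45)=(90*31+45)%997=841 -> [841]
  root=841
After append 69 (leaves=[90, 45, 69]):
  L0: [90, 45, 69]
  L1: h(90,45)=(90*31+45)%997=841 h(69,69)=(69*31+69)%997=214 -> [841, 214]
  L2: h(841,214)=(841*31+214)%997=363 -> [363]
  root=363
After append 5 (leaves=[90, 45, 69, 5]):
  L0: [90, 45, 69, 5]
  L1: h(90,45)=(90*31+45)%997=841 h(69,5)=(69*31+5)%997=150 -> [841, 150]
  L2: h(841,150)=(841*31+150)%997=299 -> [299]
  root=299
After append 78 (leaves=[90, 45, 69, 5, 78]):
  L0: [90, 45, 69, 5, 78]
  L1: h(90,45)=(90*31+45)%997=841 h(69,5)=(69*31+5)%997=150 h(78,78)=(78*31+78)%997=502 -> [841, 150, 502]
  L2: h(841,150)=(841*31+150)%997=299 h(502,502)=(502*31+502)%997=112 -> [299, 112]
  L3: h(299,112)=(299*31+112)%997=408 -> [408]
  root=408
After append 75 (leaves=[90, 45, 69, 5, 78, 75]):
  L0: [90, 45, 69, 5, 78, 75]
  L1: h(90,45)=(90*31+45)%997=841 h(69,5)=(69*31+5)%997=150 h(78,75)=(78*31+75)%997=499 -> [841, 150, 499]
  L2: h(841,150)=(841*31+150)%997=299 h(499,499)=(499*31+499)%997=16 -> [299, 16]
  L3: h(299,16)=(299*31+16)%997=312 -> [312]
  root=312

Answer: 90 841 363 299 408 312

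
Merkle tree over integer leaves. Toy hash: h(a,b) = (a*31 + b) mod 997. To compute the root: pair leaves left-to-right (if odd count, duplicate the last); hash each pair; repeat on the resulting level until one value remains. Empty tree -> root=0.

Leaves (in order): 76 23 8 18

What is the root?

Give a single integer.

Answer: 237

Derivation:
L0: [76, 23, 8, 18]
L1: h(76,23)=(76*31+23)%997=385 h(8,18)=(8*31+18)%997=266 -> [385, 266]
L2: h(385,266)=(385*31+266)%997=237 -> [237]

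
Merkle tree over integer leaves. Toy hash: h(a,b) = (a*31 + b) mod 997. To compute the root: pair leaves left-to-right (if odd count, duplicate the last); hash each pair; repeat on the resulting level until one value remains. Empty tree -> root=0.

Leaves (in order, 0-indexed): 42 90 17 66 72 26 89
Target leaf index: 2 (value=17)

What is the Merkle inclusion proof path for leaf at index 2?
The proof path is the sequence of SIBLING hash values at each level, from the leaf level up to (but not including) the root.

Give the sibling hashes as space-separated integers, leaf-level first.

L0 (leaves): [42, 90, 17, 66, 72, 26, 89], target index=2
L1: h(42,90)=(42*31+90)%997=395 [pair 0] h(17,66)=(17*31+66)%997=593 [pair 1] h(72,26)=(72*31+26)%997=264 [pair 2] h(89,89)=(89*31+89)%997=854 [pair 3] -> [395, 593, 264, 854]
  Sibling for proof at L0: 66
L2: h(395,593)=(395*31+593)%997=874 [pair 0] h(264,854)=(264*31+854)%997=65 [pair 1] -> [874, 65]
  Sibling for proof at L1: 395
L3: h(874,65)=(874*31+65)%997=240 [pair 0] -> [240]
  Sibling for proof at L2: 65
Root: 240
Proof path (sibling hashes from leaf to root): [66, 395, 65]

Answer: 66 395 65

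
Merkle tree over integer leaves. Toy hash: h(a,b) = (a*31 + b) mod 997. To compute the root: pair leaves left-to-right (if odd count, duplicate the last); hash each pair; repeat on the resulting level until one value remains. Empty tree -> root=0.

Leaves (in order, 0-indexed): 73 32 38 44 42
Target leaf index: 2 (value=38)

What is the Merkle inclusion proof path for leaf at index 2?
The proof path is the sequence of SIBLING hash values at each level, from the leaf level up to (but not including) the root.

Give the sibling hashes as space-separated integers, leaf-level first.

Answer: 44 301 137

Derivation:
L0 (leaves): [73, 32, 38, 44, 42], target index=2
L1: h(73,32)=(73*31+32)%997=301 [pair 0] h(38,44)=(38*31+44)%997=225 [pair 1] h(42,42)=(42*31+42)%997=347 [pair 2] -> [301, 225, 347]
  Sibling for proof at L0: 44
L2: h(301,225)=(301*31+225)%997=583 [pair 0] h(347,347)=(347*31+347)%997=137 [pair 1] -> [583, 137]
  Sibling for proof at L1: 301
L3: h(583,137)=(583*31+137)%997=264 [pair 0] -> [264]
  Sibling for proof at L2: 137
Root: 264
Proof path (sibling hashes from leaf to root): [44, 301, 137]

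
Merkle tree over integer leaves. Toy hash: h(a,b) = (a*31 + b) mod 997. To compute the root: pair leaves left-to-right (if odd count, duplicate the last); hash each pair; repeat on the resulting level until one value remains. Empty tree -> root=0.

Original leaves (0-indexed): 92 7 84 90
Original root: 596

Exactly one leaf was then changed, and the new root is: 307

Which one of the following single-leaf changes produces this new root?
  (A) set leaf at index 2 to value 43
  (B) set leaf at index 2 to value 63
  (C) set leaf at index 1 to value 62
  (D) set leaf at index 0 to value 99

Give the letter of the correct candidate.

Answer: C

Derivation:
Original leaves: [92, 7, 84, 90]
Target new root: 307
Try each candidate change and compute the resulting root:
Candidate A: set leaf[2] = 43 -> leaves = [92, 7, 43, 90]
  L0: [92, 7, 43, 90]
  L1: h(92,7)=(92*31+7)%997=865 h(43,90)=(43*31+90)%997=426 -> [865, 426]
  L2: h(865,426)=(865*31+426)%997=322 -> [322]
  root = 322 != target 307
Candidate B: set leaf[2] = 63 -> leaves = [92, 7, 63, 90]
  L0: [92, 7, 63, 90]
  L1: h(92,7)=(92*31+7)%997=865 h(63,90)=(63*31+90)%997=49 -> [865, 49]
  L2: h(865,49)=(865*31+49)%997=942 -> [942]
  root = 942 != target 307
Candidate C: set leaf[1] = 62 -> leaves = [92, 62, 84, 90]
  L0: [92, 62, 84, 90]
  L1: h(92,62)=(92*31+62)%997=920 h(84,90)=(84*31+90)%997=700 -> [920, 700]
  L2: h(920,700)=(920*31+700)%997=307 -> [307]
  root = 307 == target 307  ** MATCH **
Candidate D: set leaf[0] = 99 -> leaves = [99, 7, 84, 90]
  L0: [99, 7, 84, 90]
  L1: h(99,7)=(99*31+7)%997=85 h(84,90)=(84*31+90)%997=700 -> [85, 700]
  L2: h(85,700)=(85*31+700)%997=344 -> [344]
  root = 344 != target 307
Candidate C produces the target root.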